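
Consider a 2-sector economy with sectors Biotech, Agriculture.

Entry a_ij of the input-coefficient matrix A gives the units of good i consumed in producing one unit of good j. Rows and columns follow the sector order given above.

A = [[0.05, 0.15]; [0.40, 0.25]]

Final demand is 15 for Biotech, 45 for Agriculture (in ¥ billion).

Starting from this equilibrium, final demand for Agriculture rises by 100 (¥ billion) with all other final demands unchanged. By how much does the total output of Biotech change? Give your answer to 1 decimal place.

I − A =
  [   0.95    -0.15]
  [  -0.40     0.75]
det(I−A) = (0.95)(0.75) − (-0.15)(-0.40) = 0.6525
adj(I−A) = [[0.75, 0.15], [0.40, 0.95]]
(I − A)⁻¹ = adj(I−A) / det(I−A) ≈
  [   1.1494     0.2299]
  [   0.6130     1.4559]
Δx = (I − A)⁻¹ Δd with Δd having +100 in the Agriculture component and 0 elsewhere.
So Δx_1 = L_12 · (+100), where L_12 = adj(I−A)_12 / det(I−A) = 0.15 / 0.6525.
Δx_1 = 0.15 × (+100) / 0.6525 = 15.00 / 0.6525 ≈ 23.0.

Δx_1 = 23.0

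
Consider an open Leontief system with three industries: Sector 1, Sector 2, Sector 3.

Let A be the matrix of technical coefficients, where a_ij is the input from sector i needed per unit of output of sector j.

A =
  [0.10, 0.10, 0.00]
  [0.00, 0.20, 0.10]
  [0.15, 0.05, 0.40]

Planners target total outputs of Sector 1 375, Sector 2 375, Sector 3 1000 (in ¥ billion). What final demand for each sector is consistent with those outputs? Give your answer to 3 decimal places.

I − A =
  [   0.90    -0.10     0.00]
  [   0.00     0.80    -0.10]
  [  -0.15    -0.05     0.60]
d = (I − A) x:
  d_1 = (+0.90)·375 + (-0.10)·375 + (+0.00)·1000 = 300.000
  d_2 = (+0.00)·375 + (+0.80)·375 + (-0.10)·1000 = 200.000
  d_3 = (-0.15)·375 + (-0.05)·375 + (+0.60)·1000 = 525.000

d_1 = 300.000, d_2 = 200.000, d_3 = 525.000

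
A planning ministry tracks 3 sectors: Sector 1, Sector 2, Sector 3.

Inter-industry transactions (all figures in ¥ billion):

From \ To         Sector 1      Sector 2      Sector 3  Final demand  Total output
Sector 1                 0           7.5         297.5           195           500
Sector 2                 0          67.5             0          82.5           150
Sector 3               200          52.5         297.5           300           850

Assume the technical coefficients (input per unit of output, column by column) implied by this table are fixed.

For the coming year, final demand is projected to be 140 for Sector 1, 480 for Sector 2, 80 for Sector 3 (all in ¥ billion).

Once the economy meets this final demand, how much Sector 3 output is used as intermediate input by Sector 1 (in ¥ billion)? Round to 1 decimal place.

z_31 = 199.4

Technical coefficients a_ij = z_ij / X_j:
  a_11 = 0/500 = 0.00, a_21 = 0/500 = 0.00, a_31 = 200/500 = 0.40
  a_12 = 7.5/150 = 0.05, a_22 = 67.5/150 = 0.45, a_32 = 52.5/150 = 0.35
  a_13 = 297.5/850 = 0.35, a_23 = 0/850 = 0.00, a_33 = 297.5/850 = 0.35
I − A =
  [   1.00    -0.05    -0.35]
  [   0.00     0.55     0.00]
  [  -0.40    -0.35     0.65]
Cofactors of I−A, C_ij = (−1)^(i+j)·(minor ij) (rows/columns in the sector order above):
  C_11 = (0.55)(0.65) − (0.00)(-0.35) = 0.3575
  C_12 = −[(0.00)(0.65) − (0.00)(-0.40)] = 0.0000
  C_13 = (0.00)(-0.35) − (0.55)(-0.40) = 0.2200
  C_21 = −[(-0.05)(0.65) − (-0.35)(-0.35)] = 0.1550
  C_22 = (1.00)(0.65) − (-0.35)(-0.40) = 0.5100
  C_23 = −[(1.00)(-0.35) − (-0.05)(-0.40)] = 0.3700
  C_31 = (-0.05)(0.00) − (-0.35)(0.55) = 0.1925
  C_32 = −[(1.00)(0.00) − (-0.35)(0.00)] = 0.0000
  C_33 = (1.00)(0.55) − (-0.05)(0.00) = 0.5500
det(I−A) = Σ_j (I−A)_1j·C_1j = (1.00)(0.3575) + (-0.05)(0.0000) + (-0.35)(0.2200) = 0.2805
adj(I−A) = Cᵀ =
  [ 0.3575   0.1550   0.1925]
  [ 0.0000   0.5100   0.0000]
  [ 0.2200   0.3700   0.5500]
(I − A)⁻¹ = adj(I−A) / det(I−A) ≈
  [   1.2745     0.5526     0.6863]
  [   0.0000     1.8182     0.0000]
  [   0.7843     1.3191     1.9608]
First solve x = (I − A)⁻¹ d = adj(I−A)·d / det(I−A); in particular x_1 = (0.3575·140 + 0.1550·480 + 0.1925·80) / 0.2805 = 139.85 / 0.2805 ≈ 498.574.
Intermediate flow from 3 to 1: z_31 = a_31 · x_1 = 0.40 × 139.85 / 0.2805 = 55.94 / 0.2805 ≈ 199.4.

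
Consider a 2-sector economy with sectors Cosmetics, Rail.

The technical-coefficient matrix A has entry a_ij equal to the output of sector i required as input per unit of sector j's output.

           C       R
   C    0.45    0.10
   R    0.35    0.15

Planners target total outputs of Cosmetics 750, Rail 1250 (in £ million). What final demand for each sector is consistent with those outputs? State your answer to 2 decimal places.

d_C = 287.50, d_R = 800.00

I − A =
  [   0.55    -0.10]
  [  -0.35     0.85]
d = (I − A) x:
  d_C = (+0.55)·750 + (-0.10)·1250 = 287.50
  d_R = (-0.35)·750 + (+0.85)·1250 = 800.00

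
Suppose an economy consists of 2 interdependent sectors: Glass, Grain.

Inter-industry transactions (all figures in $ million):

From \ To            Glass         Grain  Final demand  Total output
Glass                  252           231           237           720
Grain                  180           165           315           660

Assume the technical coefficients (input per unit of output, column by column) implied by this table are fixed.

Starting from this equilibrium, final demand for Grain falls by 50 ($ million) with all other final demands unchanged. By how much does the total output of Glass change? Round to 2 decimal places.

Technical coefficients a_ij = z_ij / X_j:
  a_11 = 252/720 = 0.35, a_21 = 180/720 = 0.25
  a_12 = 231/660 = 0.35, a_22 = 165/660 = 0.25
I − A =
  [   0.65    -0.35]
  [  -0.25     0.75]
det(I−A) = (0.65)(0.75) − (-0.35)(-0.25) = 0.4000
adj(I−A) = [[0.75, 0.35], [0.25, 0.65]]
(I − A)⁻¹ = adj(I−A) / det(I−A) ≈
  [   1.8750     0.8750]
  [   0.6250     1.6250]
Δx = (I − A)⁻¹ Δd with Δd having -50 in the Grain component and 0 elsewhere.
So Δx_1 = L_12 · (-50), where L_12 = adj(I−A)_12 / det(I−A) = 0.35 / 0.4000.
Δx_1 = 0.35 × (-50) / 0.4000 = -17.50 / 0.4000 = -43.75.

Δx_1 = -43.75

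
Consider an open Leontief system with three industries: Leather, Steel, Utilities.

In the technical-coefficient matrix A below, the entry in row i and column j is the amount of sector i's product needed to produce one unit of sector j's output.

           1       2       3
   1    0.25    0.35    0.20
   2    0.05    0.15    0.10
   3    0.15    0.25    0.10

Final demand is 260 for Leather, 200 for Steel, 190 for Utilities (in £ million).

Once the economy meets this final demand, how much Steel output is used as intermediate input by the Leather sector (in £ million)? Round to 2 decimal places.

z_21 = 30.07

I − A =
  [   0.75    -0.35    -0.20]
  [  -0.05     0.85    -0.10]
  [  -0.15    -0.25     0.90]
Cofactors of I−A, C_ij = (−1)^(i+j)·(minor ij) (rows/columns in the sector order above):
  C_11 = (0.85)(0.90) − (-0.10)(-0.25) = 0.7400
  C_12 = −[(-0.05)(0.90) − (-0.10)(-0.15)] = 0.0600
  C_13 = (-0.05)(-0.25) − (0.85)(-0.15) = 0.1400
  C_21 = −[(-0.35)(0.90) − (-0.20)(-0.25)] = 0.3650
  C_22 = (0.75)(0.90) − (-0.20)(-0.15) = 0.6450
  C_23 = −[(0.75)(-0.25) − (-0.35)(-0.15)] = 0.2400
  C_31 = (-0.35)(-0.10) − (-0.20)(0.85) = 0.2050
  C_32 = −[(0.75)(-0.10) − (-0.20)(-0.05)] = 0.0850
  C_33 = (0.75)(0.85) − (-0.35)(-0.05) = 0.6200
det(I−A) = Σ_j (I−A)_1j·C_1j = (0.75)(0.7400) + (-0.35)(0.0600) + (-0.20)(0.1400) = 0.5060
adj(I−A) = Cᵀ =
  [ 0.7400   0.3650   0.2050]
  [ 0.0600   0.6450   0.0850]
  [ 0.1400   0.2400   0.6200]
(I − A)⁻¹ = adj(I−A) / det(I−A) ≈
  [   1.4625     0.7213     0.4051]
  [   0.1186     1.2747     0.1680]
  [   0.2767     0.4743     1.2253]
First solve x = (I − A)⁻¹ d = adj(I−A)·d / det(I−A); in particular x_1 = (0.7400·260 + 0.3650·200 + 0.2050·190) / 0.5060 = 304.35 / 0.5060 ≈ 601.4822.
Intermediate flow from 2 to 1: z_21 = a_21 · x_1 = 0.05 × 304.35 / 0.5060 = 15.2175 / 0.5060 ≈ 30.07.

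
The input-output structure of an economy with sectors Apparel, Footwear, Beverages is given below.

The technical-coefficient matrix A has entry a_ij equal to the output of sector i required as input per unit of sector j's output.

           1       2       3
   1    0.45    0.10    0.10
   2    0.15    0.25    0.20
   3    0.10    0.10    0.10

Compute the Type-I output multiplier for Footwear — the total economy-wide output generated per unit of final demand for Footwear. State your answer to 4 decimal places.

m_2 = 1.9360

I − A =
  [   0.55    -0.10    -0.10]
  [  -0.15     0.75    -0.20]
  [  -0.10    -0.10     0.90]
Cofactors of I−A, C_ij = (−1)^(i+j)·(minor ij) (rows/columns in the sector order above):
  C_11 = (0.75)(0.90) − (-0.20)(-0.10) = 0.6550
  C_12 = −[(-0.15)(0.90) − (-0.20)(-0.10)] = 0.1550
  C_13 = (-0.15)(-0.10) − (0.75)(-0.10) = 0.0900
  C_21 = −[(-0.10)(0.90) − (-0.10)(-0.10)] = 0.1000
  C_22 = (0.55)(0.90) − (-0.10)(-0.10) = 0.4850
  C_23 = −[(0.55)(-0.10) − (-0.10)(-0.10)] = 0.0650
  C_31 = (-0.10)(-0.20) − (-0.10)(0.75) = 0.0950
  C_32 = −[(0.55)(-0.20) − (-0.10)(-0.15)] = 0.1250
  C_33 = (0.55)(0.75) − (-0.10)(-0.15) = 0.3975
det(I−A) = Σ_j (I−A)_1j·C_1j = (0.55)(0.6550) + (-0.10)(0.1550) + (-0.10)(0.0900) = 0.33575
adj(I−A) = Cᵀ =
  [ 0.6550   0.1000   0.0950]
  [ 0.1550   0.4850   0.1250]
  [ 0.0900   0.0650   0.3975]
(I − A)⁻¹ = adj(I−A) / det(I−A) ≈
  [   1.95086     0.29784     0.28295]
  [   0.46165     1.44453     0.37230]
  [   0.26806     0.19360     1.18392]
The output multiplier for sector j is the column-j sum of the Leontief inverse (I − A)⁻¹ = adj(I−A) / det(I−A).
Column 2 of adj(I−A): (0.1000, 0.4850, 0.0650); det(I−A) = 0.33575.
m_2 = (0.1000 + 0.4850 + 0.0650) / 0.33575 = 0.65 / 0.33575 ≈ 1.9360.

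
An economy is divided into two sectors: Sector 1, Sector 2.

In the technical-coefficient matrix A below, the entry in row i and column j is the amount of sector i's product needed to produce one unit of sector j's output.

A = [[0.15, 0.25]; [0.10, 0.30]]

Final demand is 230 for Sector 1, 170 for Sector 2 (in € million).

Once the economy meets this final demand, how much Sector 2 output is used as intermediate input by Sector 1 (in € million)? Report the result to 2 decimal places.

z_21 = 35.70

I − A =
  [   0.85    -0.25]
  [  -0.10     0.70]
det(I−A) = (0.85)(0.70) − (-0.25)(-0.10) = 0.5700
adj(I−A) = [[0.70, 0.25], [0.10, 0.85]]
(I − A)⁻¹ = adj(I−A) / det(I−A) ≈
  [   1.2281     0.4386]
  [   0.1754     1.4912]
First solve x = (I − A)⁻¹ d = adj(I−A)·d / det(I−A); in particular x_1 = (0.70·230 + 0.25·170) / 0.5700 = 203.50 / 0.5700 ≈ 357.0175.
Intermediate flow from 2 to 1: z_21 = a_21 · x_1 = 0.10 × 203.50 / 0.5700 = 20.35 / 0.5700 ≈ 35.70.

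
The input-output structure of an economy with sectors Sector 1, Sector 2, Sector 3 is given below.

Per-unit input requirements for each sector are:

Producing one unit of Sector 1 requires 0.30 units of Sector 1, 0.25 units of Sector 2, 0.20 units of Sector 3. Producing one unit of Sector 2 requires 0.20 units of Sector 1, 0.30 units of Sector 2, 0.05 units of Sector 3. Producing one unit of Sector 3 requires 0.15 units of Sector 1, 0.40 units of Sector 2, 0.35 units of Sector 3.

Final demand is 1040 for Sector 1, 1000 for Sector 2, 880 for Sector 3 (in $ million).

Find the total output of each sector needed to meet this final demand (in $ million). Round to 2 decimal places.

I − A =
  [   0.70    -0.20    -0.15]
  [  -0.25     0.70    -0.40]
  [  -0.20    -0.05     0.65]
Cofactors of I−A, C_ij = (−1)^(i+j)·(minor ij) (rows/columns in the sector order above):
  C_11 = (0.70)(0.65) − (-0.40)(-0.05) = 0.4350
  C_12 = −[(-0.25)(0.65) − (-0.40)(-0.20)] = 0.2425
  C_13 = (-0.25)(-0.05) − (0.70)(-0.20) = 0.1525
  C_21 = −[(-0.20)(0.65) − (-0.15)(-0.05)] = 0.1375
  C_22 = (0.70)(0.65) − (-0.15)(-0.20) = 0.4250
  C_23 = −[(0.70)(-0.05) − (-0.20)(-0.20)] = 0.0750
  C_31 = (-0.20)(-0.40) − (-0.15)(0.70) = 0.1850
  C_32 = −[(0.70)(-0.40) − (-0.15)(-0.25)] = 0.3175
  C_33 = (0.70)(0.70) − (-0.20)(-0.25) = 0.4400
det(I−A) = Σ_j (I−A)_1j·C_1j = (0.70)(0.4350) + (-0.20)(0.2425) + (-0.15)(0.1525) = 0.233125
adj(I−A) = Cᵀ =
  [ 0.4350   0.1375   0.1850]
  [ 0.2425   0.4250   0.3175]
  [ 0.1525   0.0750   0.4400]
(I − A)⁻¹ = adj(I−A) / det(I−A) ≈
  [   1.8660     0.5898     0.7936]
  [   1.0402     1.8231     1.3619]
  [   0.6542     0.3217     1.8874]
x = (I − A)⁻¹ d = adj(I−A)·d / det(I−A), with det(I−A) = 0.233125:
  x_1 = (0.4350·1040 + 0.1375·1000 + 0.1850·880) / 0.233125 = 752.70 / 0.233125 ≈ 3228.74
  x_2 = (0.2425·1040 + 0.4250·1000 + 0.3175·880) / 0.233125 = 956.60 / 0.233125 ≈ 4103.38
  x_3 = (0.1525·1040 + 0.0750·1000 + 0.4400·880) / 0.233125 = 620.80 / 0.233125 ≈ 2662.95

x_1 = 3228.74, x_2 = 4103.38, x_3 = 2662.95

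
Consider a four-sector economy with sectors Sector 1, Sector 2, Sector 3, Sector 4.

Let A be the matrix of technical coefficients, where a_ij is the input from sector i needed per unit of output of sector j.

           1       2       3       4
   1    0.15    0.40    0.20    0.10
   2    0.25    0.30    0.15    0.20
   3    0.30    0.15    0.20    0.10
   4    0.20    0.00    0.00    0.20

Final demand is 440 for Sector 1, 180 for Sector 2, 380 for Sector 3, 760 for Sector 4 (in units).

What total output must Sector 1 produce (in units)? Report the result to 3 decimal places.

I − A =
  [   0.85    -0.40    -0.20    -0.10]
  [  -0.25     0.70    -0.15    -0.20]
  [  -0.30    -0.15     0.80    -0.10]
  [  -0.20     0.00     0.00     0.80]
Compute the cofactors C_ij = (−1)^(i+j)·(3×3 minor ij) of I−A; the adjugate is their transpose:
adj(I−A) = Cᵀ =
  [ 0.430000   0.280000   0.160000   0.143750]
  [ 0.231000   0.476000   0.147000   0.166250]
  [ 0.218000   0.203000   0.366000   0.123750]
  [ 0.107500   0.070000   0.040000   0.309375]
det(I−A) = Σ_j (I−A)_1j·C_1j = (0.85)(0.430000) + (-0.40)(0.231000) + (-0.20)(0.218000) + (-0.10)(0.107500) = 0.21875
(I − A)⁻¹ = adj(I−A) / det(I−A) ≈
  [   1.9657     1.2800     0.7314     0.6571]
  [   1.0560     2.1760     0.6720     0.7600]
  [   0.9966     0.9280     1.6731     0.5657]
  [   0.4914     0.3200     0.1829     1.4143]
x = (I − A)⁻¹ d = adj(I−A)·d / det(I−A), with det(I−A) = 0.21875:
  x_1 = (0.430000·440 + 0.280000·180 + 0.160000·380 + 0.143750·760) / 0.21875 = 409.65 / 0.21875 ≈ 1872.686
  x_2 = (0.231000·440 + 0.476000·180 + 0.147000·380 + 0.166250·760) / 0.21875 = 369.53 / 0.21875 = 1689.280
  x_3 = (0.218000·440 + 0.203000·180 + 0.366000·380 + 0.123750·760) / 0.21875 = 365.59 / 0.21875 ≈ 1671.269
  x_4 = (0.107500·440 + 0.070000·180 + 0.040000·380 + 0.309375·760) / 0.21875 = 310.225 / 0.21875 ≈ 1418.171

x_1 = 1872.686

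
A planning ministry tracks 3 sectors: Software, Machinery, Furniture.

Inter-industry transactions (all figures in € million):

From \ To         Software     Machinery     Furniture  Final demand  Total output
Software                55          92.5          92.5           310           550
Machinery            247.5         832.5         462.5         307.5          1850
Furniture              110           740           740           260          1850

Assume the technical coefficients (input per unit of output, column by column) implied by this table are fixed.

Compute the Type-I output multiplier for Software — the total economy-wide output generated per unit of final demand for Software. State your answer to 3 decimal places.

Technical coefficients a_ij = z_ij / X_j:
  a_SS = 55/550 = 0.10, a_MS = 247.5/550 = 0.45, a_FS = 110/550 = 0.20
  a_SM = 92.5/1850 = 0.05, a_MM = 832.5/1850 = 0.45, a_FM = 740/1850 = 0.40
  a_SF = 92.5/1850 = 0.05, a_MF = 462.5/1850 = 0.25, a_FF = 740/1850 = 0.40
I − A =
  [   0.90    -0.05    -0.05]
  [  -0.45     0.55    -0.25]
  [  -0.20    -0.40     0.60]
Cofactors of I−A, C_ij = (−1)^(i+j)·(minor ij) (rows/columns in the sector order above):
  C_11 = (0.55)(0.60) − (-0.25)(-0.40) = 0.2300
  C_12 = −[(-0.45)(0.60) − (-0.25)(-0.20)] = 0.3200
  C_13 = (-0.45)(-0.40) − (0.55)(-0.20) = 0.2900
  C_21 = −[(-0.05)(0.60) − (-0.05)(-0.40)] = 0.0500
  C_22 = (0.90)(0.60) − (-0.05)(-0.20) = 0.5300
  C_23 = −[(0.90)(-0.40) − (-0.05)(-0.20)] = 0.3700
  C_31 = (-0.05)(-0.25) − (-0.05)(0.55) = 0.0400
  C_32 = −[(0.90)(-0.25) − (-0.05)(-0.45)] = 0.2475
  C_33 = (0.90)(0.55) − (-0.05)(-0.45) = 0.4725
det(I−A) = Σ_j (I−A)_1j·C_1j = (0.90)(0.2300) + (-0.05)(0.3200) + (-0.05)(0.2900) = 0.1765
adj(I−A) = Cᵀ =
  [ 0.2300   0.0500   0.0400]
  [ 0.3200   0.5300   0.2475]
  [ 0.2900   0.3700   0.4725]
(I − A)⁻¹ = adj(I−A) / det(I−A) ≈
  [   1.3031     0.2833     0.2266]
  [   1.8130     3.0028     1.4023]
  [   1.6431     2.0963     2.6771]
The output multiplier for sector j is the column-j sum of the Leontief inverse (I − A)⁻¹ = adj(I−A) / det(I−A).
Column S of adj(I−A): (0.2300, 0.3200, 0.2900); det(I−A) = 0.1765.
m_S = (0.2300 + 0.3200 + 0.2900) / 0.1765 = 0.84 / 0.1765 ≈ 4.759.

m_S = 4.759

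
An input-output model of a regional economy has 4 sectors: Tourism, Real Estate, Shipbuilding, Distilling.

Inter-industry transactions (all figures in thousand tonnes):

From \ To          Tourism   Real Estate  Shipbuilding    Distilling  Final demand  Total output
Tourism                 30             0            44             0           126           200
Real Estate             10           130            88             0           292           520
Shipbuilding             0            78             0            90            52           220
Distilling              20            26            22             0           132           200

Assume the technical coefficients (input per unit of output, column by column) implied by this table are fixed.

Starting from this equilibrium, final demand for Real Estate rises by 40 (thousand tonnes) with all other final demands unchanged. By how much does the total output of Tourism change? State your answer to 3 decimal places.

Δx_1 = 2.548

Technical coefficients a_ij = z_ij / X_j:
  a_11 = 30/200 = 0.15, a_21 = 10/200 = 0.05, a_31 = 0/200 = 0.00, a_41 = 20/200 = 0.10
  a_12 = 0/520 = 0.00, a_22 = 130/520 = 0.25, a_32 = 78/520 = 0.15, a_42 = 26/520 = 0.05
  a_13 = 44/220 = 0.20, a_23 = 88/220 = 0.40, a_33 = 0/220 = 0.00, a_43 = 22/220 = 0.10
  a_14 = 0/200 = 0.00, a_24 = 0/200 = 0.00, a_34 = 90/200 = 0.45, a_44 = 0/200 = 0.00
I − A =
  [   0.85     0.00    -0.20     0.00]
  [  -0.05     0.75    -0.40     0.00]
  [   0.00    -0.15     1.00    -0.45]
  [  -0.10    -0.05    -0.10     1.00]
Compute the cofactors C_ij = (−1)^(i+j)·(3×3 minor ij) of I−A; the adjugate is their transpose:
adj(I−A) = Cᵀ =
  [ 0.647250   0.034500   0.150000   0.067500]
  [ 0.065750   0.802750   0.350000   0.157500]
  [ 0.042375   0.146625   0.637500   0.286875]
  [ 0.072250   0.058250   0.096250   0.585000]
det(I−A) = Σ_j (I−A)_1j·C_1j = (0.85)(0.647250) + (0.00)(0.065750) + (-0.20)(0.042375) + (0.00)(0.072250) = 0.5416875
(I − A)⁻¹ = adj(I−A) / det(I−A) ≈
  [   1.1949     0.0637     0.2769     0.1246]
  [   0.1214     1.4819     0.6461     0.2908]
  [   0.0782     0.2707     1.1769     0.5296]
  [   0.1334     0.1075     0.1777     1.0800]
Δx = (I − A)⁻¹ Δd with Δd having +40 in the Real Estate component and 0 elsewhere.
So Δx_1 = L_12 · (+40), where L_12 = adj(I−A)_12 / det(I−A) = 0.034500 / 0.5416875.
Δx_1 = 0.034500 × (+40) / 0.5416875 = 1.38 / 0.5416875 ≈ 2.548.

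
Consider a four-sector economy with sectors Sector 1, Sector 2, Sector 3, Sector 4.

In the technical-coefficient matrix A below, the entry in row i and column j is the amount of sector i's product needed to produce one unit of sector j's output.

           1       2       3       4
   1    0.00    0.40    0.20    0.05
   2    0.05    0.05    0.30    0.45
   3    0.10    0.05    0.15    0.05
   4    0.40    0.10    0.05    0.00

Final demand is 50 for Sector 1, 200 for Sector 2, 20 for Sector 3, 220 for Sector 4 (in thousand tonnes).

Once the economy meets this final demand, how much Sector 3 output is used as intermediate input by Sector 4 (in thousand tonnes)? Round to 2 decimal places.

z_34 = 18.67

I − A =
  [   1.00    -0.40    -0.20    -0.05]
  [  -0.05     0.95    -0.30    -0.45]
  [  -0.10    -0.05     0.85    -0.05]
  [  -0.40    -0.10    -0.05     1.00]
Compute the cofactors C_ij = (−1)^(i+j)·(3×3 minor ij) of I−A; the adjugate is their transpose:
adj(I−A) = Cᵀ =
  [ 0.749250   0.354375   0.313875   0.212625]
  [ 0.233625   0.806250   0.362625   0.392625]
  [ 0.121250   0.102500   0.793750   0.091875]
  [ 0.329125   0.227500   0.201500   0.744000]
det(I−A) = Σ_j (I−A)_1j·C_1j = (1.00)(0.749250) + (-0.40)(0.233625) + (-0.20)(0.121250) + (-0.05)(0.329125) = 0.61509375
(I − A)⁻¹ = adj(I−A) / det(I−A) ≈
  [   1.2181     0.5761     0.5103     0.3457]
  [   0.3798     1.3108     0.5895     0.6383]
  [   0.1971     0.1666     1.2905     0.1494]
  [   0.5351     0.3699     0.3276     1.2096]
First solve x = (I − A)⁻¹ d = adj(I−A)·d / det(I−A); in particular x_4 = (0.329125·50 + 0.227500·200 + 0.201500·20 + 0.744000·220) / 0.61509375 = 229.66625 / 0.61509375 ≈ 373.3841.
Intermediate flow from 3 to 4: z_34 = a_34 · x_4 = 0.05 × 229.66625 / 0.61509375 = 11.4833125 / 0.61509375 ≈ 18.67.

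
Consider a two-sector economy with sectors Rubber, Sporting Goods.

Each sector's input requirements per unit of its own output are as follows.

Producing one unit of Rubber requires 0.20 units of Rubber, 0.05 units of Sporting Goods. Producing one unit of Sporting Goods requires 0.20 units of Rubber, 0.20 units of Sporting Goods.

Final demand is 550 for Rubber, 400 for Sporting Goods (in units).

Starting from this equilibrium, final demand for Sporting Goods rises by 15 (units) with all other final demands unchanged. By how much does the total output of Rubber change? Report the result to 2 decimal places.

Δx_1 = 4.76

I − A =
  [   0.80    -0.20]
  [  -0.05     0.80]
det(I−A) = (0.80)(0.80) − (-0.20)(-0.05) = 0.6300
adj(I−A) = [[0.80, 0.20], [0.05, 0.80]]
(I − A)⁻¹ = adj(I−A) / det(I−A) ≈
  [   1.2698     0.3175]
  [   0.0794     1.2698]
Δx = (I − A)⁻¹ Δd with Δd having +15 in the Sporting Goods component and 0 elsewhere.
So Δx_1 = L_12 · (+15), where L_12 = adj(I−A)_12 / det(I−A) = 0.20 / 0.6300.
Δx_1 = 0.20 × (+15) / 0.6300 = 3.00 / 0.6300 ≈ 4.76.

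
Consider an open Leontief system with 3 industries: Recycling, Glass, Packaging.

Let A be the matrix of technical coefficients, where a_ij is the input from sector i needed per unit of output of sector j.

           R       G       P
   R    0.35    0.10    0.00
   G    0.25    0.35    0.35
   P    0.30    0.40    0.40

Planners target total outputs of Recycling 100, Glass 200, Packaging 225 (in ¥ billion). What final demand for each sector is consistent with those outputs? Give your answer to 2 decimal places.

d_R = 45.00, d_G = 26.25, d_P = 25.00

I − A =
  [   0.65    -0.10     0.00]
  [  -0.25     0.65    -0.35]
  [  -0.30    -0.40     0.60]
d = (I − A) x:
  d_R = (+0.65)·100 + (-0.10)·200 + (+0.00)·225 = 45.00
  d_G = (-0.25)·100 + (+0.65)·200 + (-0.35)·225 = 26.25
  d_P = (-0.30)·100 + (-0.40)·200 + (+0.60)·225 = 25.00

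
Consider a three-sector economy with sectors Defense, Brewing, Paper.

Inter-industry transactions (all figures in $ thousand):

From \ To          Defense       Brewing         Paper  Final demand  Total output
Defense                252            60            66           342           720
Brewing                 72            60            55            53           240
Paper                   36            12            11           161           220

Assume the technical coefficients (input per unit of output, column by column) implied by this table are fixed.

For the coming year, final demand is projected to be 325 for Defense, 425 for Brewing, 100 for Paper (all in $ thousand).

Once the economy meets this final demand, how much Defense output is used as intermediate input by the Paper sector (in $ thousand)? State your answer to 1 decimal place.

z_13 = 57.2

Technical coefficients a_ij = z_ij / X_j:
  a_11 = 252/720 = 0.35, a_21 = 72/720 = 0.10, a_31 = 36/720 = 0.05
  a_12 = 60/240 = 0.25, a_22 = 60/240 = 0.25, a_32 = 12/240 = 0.05
  a_13 = 66/220 = 0.30, a_23 = 55/220 = 0.25, a_33 = 11/220 = 0.05
I − A =
  [   0.65    -0.25    -0.30]
  [  -0.10     0.75    -0.25]
  [  -0.05    -0.05     0.95]
Cofactors of I−A, C_ij = (−1)^(i+j)·(minor ij) (rows/columns in the sector order above):
  C_11 = (0.75)(0.95) − (-0.25)(-0.05) = 0.7000
  C_12 = −[(-0.10)(0.95) − (-0.25)(-0.05)] = 0.1075
  C_13 = (-0.10)(-0.05) − (0.75)(-0.05) = 0.0425
  C_21 = −[(-0.25)(0.95) − (-0.30)(-0.05)] = 0.2525
  C_22 = (0.65)(0.95) − (-0.30)(-0.05) = 0.6025
  C_23 = −[(0.65)(-0.05) − (-0.25)(-0.05)] = 0.0450
  C_31 = (-0.25)(-0.25) − (-0.30)(0.75) = 0.2875
  C_32 = −[(0.65)(-0.25) − (-0.30)(-0.10)] = 0.1925
  C_33 = (0.65)(0.75) − (-0.25)(-0.10) = 0.4625
det(I−A) = Σ_j (I−A)_1j·C_1j = (0.65)(0.7000) + (-0.25)(0.1075) + (-0.30)(0.0425) = 0.415375
adj(I−A) = Cᵀ =
  [ 0.7000   0.2525   0.2875]
  [ 0.1075   0.6025   0.1925]
  [ 0.0425   0.0450   0.4625]
(I − A)⁻¹ = adj(I−A) / det(I−A) ≈
  [   1.6852     0.6079     0.6921]
  [   0.2588     1.4505     0.4634]
  [   0.1023     0.1083     1.1135]
First solve x = (I − A)⁻¹ d = adj(I−A)·d / det(I−A); in particular x_3 = (0.0425·325 + 0.0450·425 + 0.4625·100) / 0.415375 = 79.1875 / 0.415375 ≈ 190.641.
Intermediate flow from 1 to 3: z_13 = a_13 · x_3 = 0.30 × 79.1875 / 0.415375 = 23.75625 / 0.415375 ≈ 57.2.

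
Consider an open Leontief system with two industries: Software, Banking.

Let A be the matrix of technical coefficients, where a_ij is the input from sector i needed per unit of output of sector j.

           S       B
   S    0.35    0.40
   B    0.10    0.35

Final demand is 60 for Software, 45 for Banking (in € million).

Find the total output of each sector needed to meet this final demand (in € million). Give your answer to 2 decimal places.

x_S = 149.02, x_B = 92.16

I − A =
  [   0.65    -0.40]
  [  -0.10     0.65]
det(I−A) = (0.65)(0.65) − (-0.40)(-0.10) = 0.3825
adj(I−A) = [[0.65, 0.40], [0.10, 0.65]]
(I − A)⁻¹ = adj(I−A) / det(I−A) ≈
  [   1.6993     1.0458]
  [   0.2614     1.6993]
x = (I − A)⁻¹ d = adj(I−A)·d / det(I−A), with det(I−A) = 0.3825:
  x_S = (0.65·60 + 0.40·45) / 0.3825 = 57.00 / 0.3825 ≈ 149.02
  x_B = (0.10·60 + 0.65·45) / 0.3825 = 35.25 / 0.3825 ≈ 92.16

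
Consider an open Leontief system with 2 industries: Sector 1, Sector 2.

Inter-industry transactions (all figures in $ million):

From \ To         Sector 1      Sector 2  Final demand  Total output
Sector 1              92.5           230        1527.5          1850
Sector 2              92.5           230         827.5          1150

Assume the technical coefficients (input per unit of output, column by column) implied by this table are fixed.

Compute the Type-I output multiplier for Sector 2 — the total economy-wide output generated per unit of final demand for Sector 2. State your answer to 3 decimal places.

m_2 = 1.533

Technical coefficients a_ij = z_ij / X_j:
  a_11 = 92.5/1850 = 0.05, a_21 = 92.5/1850 = 0.05
  a_12 = 230/1150 = 0.20, a_22 = 230/1150 = 0.20
I − A =
  [   0.95    -0.20]
  [  -0.05     0.80]
det(I−A) = (0.95)(0.80) − (-0.20)(-0.05) = 0.7500
adj(I−A) = [[0.80, 0.20], [0.05, 0.95]]
(I − A)⁻¹ = adj(I−A) / det(I−A) ≈
  [   1.0667     0.2667]
  [   0.0667     1.2667]
The output multiplier for sector j is the column-j sum of the Leontief inverse (I − A)⁻¹ = adj(I−A) / det(I−A).
Column 2 of adj(I−A): (0.20, 0.95); det(I−A) = 0.7500.
m_2 = (0.20 + 0.95) / 0.7500 = 1.15 / 0.7500 ≈ 1.533.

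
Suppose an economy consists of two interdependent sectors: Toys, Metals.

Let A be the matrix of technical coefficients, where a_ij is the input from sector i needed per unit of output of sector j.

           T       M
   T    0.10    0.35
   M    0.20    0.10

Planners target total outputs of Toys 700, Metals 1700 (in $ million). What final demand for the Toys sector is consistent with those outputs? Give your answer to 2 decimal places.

I − A =
  [   0.90    -0.35]
  [  -0.20     0.90]
d = (I − A) x:
  d_T = (+0.90)·700 + (-0.35)·1700 = 35.00
  d_M = (-0.20)·700 + (+0.90)·1700 = 1390.00

d_T = 35.00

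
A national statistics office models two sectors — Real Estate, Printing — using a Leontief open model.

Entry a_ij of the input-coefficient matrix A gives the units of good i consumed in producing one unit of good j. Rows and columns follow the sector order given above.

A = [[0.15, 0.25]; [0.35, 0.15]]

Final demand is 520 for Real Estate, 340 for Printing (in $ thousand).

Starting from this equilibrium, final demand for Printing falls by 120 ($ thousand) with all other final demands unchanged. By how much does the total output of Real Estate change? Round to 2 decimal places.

Δx_R = -47.24

I − A =
  [   0.85    -0.25]
  [  -0.35     0.85]
det(I−A) = (0.85)(0.85) − (-0.25)(-0.35) = 0.6350
adj(I−A) = [[0.85, 0.25], [0.35, 0.85]]
(I − A)⁻¹ = adj(I−A) / det(I−A) ≈
  [   1.3386     0.3937]
  [   0.5512     1.3386]
Δx = (I − A)⁻¹ Δd with Δd having -120 in the Printing component and 0 elsewhere.
So Δx_R = L_RP · (-120), where L_RP = adj(I−A)_RP / det(I−A) = 0.25 / 0.6350.
Δx_R = 0.25 × (-120) / 0.6350 = -30.00 / 0.6350 ≈ -47.24.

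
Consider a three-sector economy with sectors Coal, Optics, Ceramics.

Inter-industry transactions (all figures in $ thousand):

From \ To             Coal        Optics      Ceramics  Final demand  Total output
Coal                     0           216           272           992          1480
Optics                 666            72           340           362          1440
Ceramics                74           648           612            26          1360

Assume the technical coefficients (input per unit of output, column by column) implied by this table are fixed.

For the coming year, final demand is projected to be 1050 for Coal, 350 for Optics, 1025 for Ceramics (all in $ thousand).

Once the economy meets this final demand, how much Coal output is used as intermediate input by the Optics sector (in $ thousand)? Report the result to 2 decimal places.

Technical coefficients a_ij = z_ij / X_j:
  a_11 = 0/1480 = 0.00, a_21 = 666/1480 = 0.45, a_31 = 74/1480 = 0.05
  a_12 = 216/1440 = 0.15, a_22 = 72/1440 = 0.05, a_32 = 648/1440 = 0.45
  a_13 = 272/1360 = 0.20, a_23 = 340/1360 = 0.25, a_33 = 612/1360 = 0.45
I − A =
  [   1.00    -0.15    -0.20]
  [  -0.45     0.95    -0.25]
  [  -0.05    -0.45     0.55]
Cofactors of I−A, C_ij = (−1)^(i+j)·(minor ij) (rows/columns in the sector order above):
  C_11 = (0.95)(0.55) − (-0.25)(-0.45) = 0.4100
  C_12 = −[(-0.45)(0.55) − (-0.25)(-0.05)] = 0.2600
  C_13 = (-0.45)(-0.45) − (0.95)(-0.05) = 0.2500
  C_21 = −[(-0.15)(0.55) − (-0.20)(-0.45)] = 0.1725
  C_22 = (1.00)(0.55) − (-0.20)(-0.05) = 0.5400
  C_23 = −[(1.00)(-0.45) − (-0.15)(-0.05)] = 0.4575
  C_31 = (-0.15)(-0.25) − (-0.20)(0.95) = 0.2275
  C_32 = −[(1.00)(-0.25) − (-0.20)(-0.45)] = 0.3400
  C_33 = (1.00)(0.95) − (-0.15)(-0.45) = 0.8825
det(I−A) = Σ_j (I−A)_1j·C_1j = (1.00)(0.4100) + (-0.15)(0.2600) + (-0.20)(0.2500) = 0.3210
adj(I−A) = Cᵀ =
  [ 0.4100   0.1725   0.2275]
  [ 0.2600   0.5400   0.3400]
  [ 0.2500   0.4575   0.8825]
(I − A)⁻¹ = adj(I−A) / det(I−A) ≈
  [   1.2773     0.5374     0.7087]
  [   0.8100     1.6822     1.0592]
  [   0.7788     1.4252     2.7492]
First solve x = (I − A)⁻¹ d = adj(I−A)·d / det(I−A); in particular x_2 = (0.2600·1050 + 0.5400·350 + 0.3400·1025) / 0.3210 = 810.50 / 0.3210 ≈ 2524.9221.
Intermediate flow from 1 to 2: z_12 = a_12 · x_2 = 0.15 × 810.50 / 0.3210 = 121.575 / 0.3210 ≈ 378.74.

z_12 = 378.74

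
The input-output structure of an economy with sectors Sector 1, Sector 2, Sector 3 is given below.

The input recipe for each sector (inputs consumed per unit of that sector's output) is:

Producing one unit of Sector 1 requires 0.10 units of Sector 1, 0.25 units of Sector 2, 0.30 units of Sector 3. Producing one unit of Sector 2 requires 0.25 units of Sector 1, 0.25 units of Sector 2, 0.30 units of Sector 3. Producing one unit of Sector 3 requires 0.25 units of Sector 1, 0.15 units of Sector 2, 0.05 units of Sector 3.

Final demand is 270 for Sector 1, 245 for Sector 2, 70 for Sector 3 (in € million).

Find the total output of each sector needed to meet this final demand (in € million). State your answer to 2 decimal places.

I − A =
  [   0.90    -0.25    -0.25]
  [  -0.25     0.75    -0.15]
  [  -0.30    -0.30     0.95]
Cofactors of I−A, C_ij = (−1)^(i+j)·(minor ij) (rows/columns in the sector order above):
  C_11 = (0.75)(0.95) − (-0.15)(-0.30) = 0.6675
  C_12 = −[(-0.25)(0.95) − (-0.15)(-0.30)] = 0.2825
  C_13 = (-0.25)(-0.30) − (0.75)(-0.30) = 0.3000
  C_21 = −[(-0.25)(0.95) − (-0.25)(-0.30)] = 0.3125
  C_22 = (0.90)(0.95) − (-0.25)(-0.30) = 0.7800
  C_23 = −[(0.90)(-0.30) − (-0.25)(-0.30)] = 0.3450
  C_31 = (-0.25)(-0.15) − (-0.25)(0.75) = 0.2250
  C_32 = −[(0.90)(-0.15) − (-0.25)(-0.25)] = 0.1975
  C_33 = (0.90)(0.75) − (-0.25)(-0.25) = 0.6125
det(I−A) = Σ_j (I−A)_1j·C_1j = (0.90)(0.6675) + (-0.25)(0.2825) + (-0.25)(0.3000) = 0.455125
adj(I−A) = Cᵀ =
  [ 0.6675   0.3125   0.2250]
  [ 0.2825   0.7800   0.1975]
  [ 0.3000   0.3450   0.6125]
(I − A)⁻¹ = adj(I−A) / det(I−A) ≈
  [   1.4666     0.6866     0.4944]
  [   0.6207     1.7138     0.4339]
  [   0.6592     0.7580     1.3458]
x = (I − A)⁻¹ d = adj(I−A)·d / det(I−A), with det(I−A) = 0.455125:
  x_1 = (0.6675·270 + 0.3125·245 + 0.2250·70) / 0.455125 = 272.5375 / 0.455125 ≈ 598.82
  x_2 = (0.2825·270 + 0.7800·245 + 0.1975·70) / 0.455125 = 281.20 / 0.455125 ≈ 617.85
  x_3 = (0.3000·270 + 0.3450·245 + 0.6125·70) / 0.455125 = 208.40 / 0.455125 ≈ 457.90

x_1 = 598.82, x_2 = 617.85, x_3 = 457.90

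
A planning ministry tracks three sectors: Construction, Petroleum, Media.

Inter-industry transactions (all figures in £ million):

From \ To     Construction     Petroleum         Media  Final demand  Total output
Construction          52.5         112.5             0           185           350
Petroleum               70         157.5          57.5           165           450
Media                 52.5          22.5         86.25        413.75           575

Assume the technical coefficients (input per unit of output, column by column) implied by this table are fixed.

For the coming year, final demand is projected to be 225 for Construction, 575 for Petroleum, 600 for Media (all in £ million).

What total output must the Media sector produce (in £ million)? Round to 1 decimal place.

Technical coefficients a_ij = z_ij / X_j:
  a_11 = 52.5/350 = 0.15, a_21 = 70/350 = 0.20, a_31 = 52.5/350 = 0.15
  a_12 = 112.5/450 = 0.25, a_22 = 157.5/450 = 0.35, a_32 = 22.5/450 = 0.05
  a_13 = 0/575 = 0.00, a_23 = 57.5/575 = 0.10, a_33 = 86.25/575 = 0.15
I − A =
  [   0.85    -0.25     0.00]
  [  -0.20     0.65    -0.10]
  [  -0.15    -0.05     0.85]
Cofactors of I−A, C_ij = (−1)^(i+j)·(minor ij) (rows/columns in the sector order above):
  C_11 = (0.65)(0.85) − (-0.10)(-0.05) = 0.5475
  C_12 = −[(-0.20)(0.85) − (-0.10)(-0.15)] = 0.1850
  C_13 = (-0.20)(-0.05) − (0.65)(-0.15) = 0.1075
  C_21 = −[(-0.25)(0.85) − (0.00)(-0.05)] = 0.2125
  C_22 = (0.85)(0.85) − (0.00)(-0.15) = 0.7225
  C_23 = −[(0.85)(-0.05) − (-0.25)(-0.15)] = 0.0800
  C_31 = (-0.25)(-0.10) − (0.00)(0.65) = 0.0250
  C_32 = −[(0.85)(-0.10) − (0.00)(-0.20)] = 0.0850
  C_33 = (0.85)(0.65) − (-0.25)(-0.20) = 0.5025
det(I−A) = Σ_j (I−A)_1j·C_1j = (0.85)(0.5475) + (-0.25)(0.1850) + (0.00)(0.1075) = 0.419125
adj(I−A) = Cᵀ =
  [ 0.5475   0.2125   0.0250]
  [ 0.1850   0.7225   0.0850]
  [ 0.1075   0.0800   0.5025]
(I − A)⁻¹ = adj(I−A) / det(I−A) ≈
  [   1.3063     0.5070     0.0596]
  [   0.4414     1.7238     0.2028]
  [   0.2565     0.1909     1.1989]
x = (I − A)⁻¹ d = adj(I−A)·d / det(I−A), with det(I−A) = 0.419125:
  x_1 = (0.5475·225 + 0.2125·575 + 0.0250·600) / 0.419125 = 260.375 / 0.419125 ≈ 621.2
  x_2 = (0.1850·225 + 0.7225·575 + 0.0850·600) / 0.419125 = 508.0625 / 0.419125 ≈ 1212.2
  x_3 = (0.1075·225 + 0.0800·575 + 0.5025·600) / 0.419125 = 371.6875 / 0.419125 ≈ 886.8

x_3 = 886.8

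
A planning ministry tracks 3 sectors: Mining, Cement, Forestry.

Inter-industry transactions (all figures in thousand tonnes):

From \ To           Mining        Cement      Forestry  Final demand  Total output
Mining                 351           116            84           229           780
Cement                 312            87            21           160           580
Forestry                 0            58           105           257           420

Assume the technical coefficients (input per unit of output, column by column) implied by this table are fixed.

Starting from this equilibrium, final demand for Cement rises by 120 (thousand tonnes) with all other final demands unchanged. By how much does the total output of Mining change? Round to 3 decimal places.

Δx_1 = 72.890

Technical coefficients a_ij = z_ij / X_j:
  a_11 = 351/780 = 0.45, a_21 = 312/780 = 0.40, a_31 = 0/780 = 0.00
  a_12 = 116/580 = 0.20, a_22 = 87/580 = 0.15, a_32 = 58/580 = 0.10
  a_13 = 84/420 = 0.20, a_23 = 21/420 = 0.05, a_33 = 105/420 = 0.25
I − A =
  [   0.55    -0.20    -0.20]
  [  -0.40     0.85    -0.05]
  [   0.00    -0.10     0.75]
Cofactors of I−A, C_ij = (−1)^(i+j)·(minor ij) (rows/columns in the sector order above):
  C_11 = (0.85)(0.75) − (-0.05)(-0.10) = 0.6325
  C_12 = −[(-0.40)(0.75) − (-0.05)(0.00)] = 0.3000
  C_13 = (-0.40)(-0.10) − (0.85)(0.00) = 0.0400
  C_21 = −[(-0.20)(0.75) − (-0.20)(-0.10)] = 0.1700
  C_22 = (0.55)(0.75) − (-0.20)(0.00) = 0.4125
  C_23 = −[(0.55)(-0.10) − (-0.20)(0.00)] = 0.0550
  C_31 = (-0.20)(-0.05) − (-0.20)(0.85) = 0.1800
  C_32 = −[(0.55)(-0.05) − (-0.20)(-0.40)] = 0.1075
  C_33 = (0.55)(0.85) − (-0.20)(-0.40) = 0.3875
det(I−A) = Σ_j (I−A)_1j·C_1j = (0.55)(0.6325) + (-0.20)(0.3000) + (-0.20)(0.0400) = 0.279875
adj(I−A) = Cᵀ =
  [ 0.6325   0.1700   0.1800]
  [ 0.3000   0.4125   0.1075]
  [ 0.0400   0.0550   0.3875]
(I − A)⁻¹ = adj(I−A) / det(I−A) ≈
  [   2.2599     0.6074     0.6431]
  [   1.0719     1.4739     0.3841]
  [   0.1429     0.1965     1.3845]
Δx = (I − A)⁻¹ Δd with Δd having +120 in the Cement component and 0 elsewhere.
So Δx_1 = L_12 · (+120), where L_12 = adj(I−A)_12 / det(I−A) = 0.1700 / 0.279875.
Δx_1 = 0.1700 × (+120) / 0.279875 = 20.40 / 0.279875 ≈ 72.890.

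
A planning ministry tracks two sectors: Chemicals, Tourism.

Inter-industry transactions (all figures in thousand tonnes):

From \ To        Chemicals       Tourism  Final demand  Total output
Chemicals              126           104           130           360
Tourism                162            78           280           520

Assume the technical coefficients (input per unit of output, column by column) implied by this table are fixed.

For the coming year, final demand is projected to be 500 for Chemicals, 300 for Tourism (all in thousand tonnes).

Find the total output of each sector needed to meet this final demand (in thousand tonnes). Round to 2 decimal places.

x_C = 1048.65, x_T = 908.11

Technical coefficients a_ij = z_ij / X_j:
  a_CC = 126/360 = 0.35, a_TC = 162/360 = 0.45
  a_CT = 104/520 = 0.20, a_TT = 78/520 = 0.15
I − A =
  [   0.65    -0.20]
  [  -0.45     0.85]
det(I−A) = (0.65)(0.85) − (-0.20)(-0.45) = 0.4625
adj(I−A) = [[0.85, 0.20], [0.45, 0.65]]
(I − A)⁻¹ = adj(I−A) / det(I−A) ≈
  [   1.8378     0.4324]
  [   0.9730     1.4054]
x = (I − A)⁻¹ d = adj(I−A)·d / det(I−A), with det(I−A) = 0.4625:
  x_C = (0.85·500 + 0.20·300) / 0.4625 = 485.00 / 0.4625 ≈ 1048.65
  x_T = (0.45·500 + 0.65·300) / 0.4625 = 420.00 / 0.4625 ≈ 908.11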